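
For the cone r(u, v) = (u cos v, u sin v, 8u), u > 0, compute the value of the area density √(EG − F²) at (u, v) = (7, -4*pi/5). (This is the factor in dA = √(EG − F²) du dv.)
√(EG − F²)|_{(7, -4*pi/5)} = 7*sqrt(65)

E = 65, F = 0, G = u^2, so EG − F² = 65*u^2. Taking the positive square root: √(EG − F²) = sqrt(65)*Abs(u). At (u, v) = (7, -4*pi/5): 7*sqrt(65).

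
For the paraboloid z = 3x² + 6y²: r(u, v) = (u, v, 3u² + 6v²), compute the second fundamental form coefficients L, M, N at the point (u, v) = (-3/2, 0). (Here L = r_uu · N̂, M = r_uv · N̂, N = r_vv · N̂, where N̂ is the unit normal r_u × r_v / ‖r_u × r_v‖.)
L = 3*sqrt(82)/41;  M = 0;  N = 6*sqrt(82)/41

Compute the unit normal N̂(u, v) = (-6*u/sqrt(36*u^2 + 144*v^2 + 1), -12*v/sqrt(36*u^2 + 144*v^2 + 1), 1/sqrt(36*u^2 + 144*v^2 + 1)), and the second partials r_uu, r_uv, r_vv. Take dot products:
  L(u, v) = r_uu · N̂ = 6/sqrt(36*u^2 + 144*v^2 + 1),
  M(u, v) = r_uv · N̂ = 0,
  N(u, v) = r_vv · N̂ = 12/sqrt(36*u^2 + 144*v^2 + 1).
Evaluating at (u, v) = (-3/2, 0):
  L = 3*sqrt(82)/41, M = 0, N = 6*sqrt(82)/41.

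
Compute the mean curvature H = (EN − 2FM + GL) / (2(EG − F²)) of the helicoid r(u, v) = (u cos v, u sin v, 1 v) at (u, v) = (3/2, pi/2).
H = 0

With E = 1, F = 0, G = u^2 + 1, L = 0, M = -1/sqrt(u^2 + 1), N = 0, assemble
  H = (EN − 2FM + GL) / (2(EG − F²)) = 0.
At (u, v) = (3/2, pi/2): H = 0.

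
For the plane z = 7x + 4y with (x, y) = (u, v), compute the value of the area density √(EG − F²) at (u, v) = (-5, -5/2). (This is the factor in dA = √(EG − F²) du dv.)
√(EG − F²)|_{(-5, -5/2)} = sqrt(66)

E = 50, F = 28, G = 17, so EG − F² = 66. Taking the positive square root: √(EG − F²) = sqrt(66). At (u, v) = (-5, -5/2): sqrt(66).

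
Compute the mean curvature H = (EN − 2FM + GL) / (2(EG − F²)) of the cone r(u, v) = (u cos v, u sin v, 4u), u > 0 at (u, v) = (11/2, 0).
H = 4*sqrt(17)/187

With E = 17, F = 0, G = u^2, L = 0, M = 0, N = 4*sqrt(17)*u^2/(17*Abs(u)), assemble
  H = (EN − 2FM + GL) / (2(EG − F²)) = 2*sqrt(17)/(17*Abs(u)).
At (u, v) = (11/2, 0): H = 4*sqrt(17)/187.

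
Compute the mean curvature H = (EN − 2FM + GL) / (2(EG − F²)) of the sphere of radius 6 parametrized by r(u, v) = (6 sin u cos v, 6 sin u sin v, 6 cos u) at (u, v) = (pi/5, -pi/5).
H = -1/6

With E = 36, F = 0, G = 36*sin(u)^2, L = -6*sin(u)/Abs(sin(u)), M = 0, N = -6*sin(u)^3/Abs(sin(u)), assemble
  H = (EN − 2FM + GL) / (2(EG − F²)) = -sin(u)/(6*Abs(sin(u))).
At (u, v) = (pi/5, -pi/5): H = -1/6.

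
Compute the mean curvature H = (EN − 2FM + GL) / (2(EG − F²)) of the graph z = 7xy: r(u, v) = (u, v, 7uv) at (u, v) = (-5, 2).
H = 1715*sqrt(158)/337014

With E = 49*v^2 + 1, F = 49*u*v, G = 49*u^2 + 1, L = 0, M = 7/sqrt(49*u^2 + 49*v^2 + 1), N = 0, assemble
  H = (EN − 2FM + GL) / (2(EG − F²)) = -343*u*v/(49*u^2 + 49*v^2 + 1)^(3/2).
At (u, v) = (-5, 2): H = 1715*sqrt(158)/337014.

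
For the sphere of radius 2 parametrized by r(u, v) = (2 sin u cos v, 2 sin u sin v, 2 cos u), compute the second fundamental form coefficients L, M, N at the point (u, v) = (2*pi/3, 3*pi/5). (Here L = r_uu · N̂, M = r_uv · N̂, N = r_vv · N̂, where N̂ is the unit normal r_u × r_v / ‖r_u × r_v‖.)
L = -2;  M = 0;  N = -3/2

Compute the unit normal N̂(u, v) = (sin(u)^2*cos(v)/Abs(sin(u)), sin(u)^2*sin(v)/Abs(sin(u)), sin(2*u)/(2*Abs(sin(u)))), and the second partials r_uu, r_uv, r_vv. Take dot products:
  L(u, v) = r_uu · N̂ = -2*sin(u)/Abs(sin(u)),
  M(u, v) = r_uv · N̂ = 0,
  N(u, v) = r_vv · N̂ = -2*sin(u)^3/Abs(sin(u)).
Evaluating at (u, v) = (2*pi/3, 3*pi/5):
  L = -2, M = 0, N = -3/2.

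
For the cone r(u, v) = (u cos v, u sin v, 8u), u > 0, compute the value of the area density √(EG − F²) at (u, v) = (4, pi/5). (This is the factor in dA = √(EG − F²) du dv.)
√(EG − F²)|_{(4, pi/5)} = 4*sqrt(65)

E = 65, F = 0, G = u^2, so EG − F² = 65*u^2. Taking the positive square root: √(EG − F²) = sqrt(65)*Abs(u). At (u, v) = (4, pi/5): 4*sqrt(65).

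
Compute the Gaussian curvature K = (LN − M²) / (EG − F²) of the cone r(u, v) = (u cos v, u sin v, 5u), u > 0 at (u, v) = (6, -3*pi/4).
K = 0

Coefficients of the first fundamental form: E = 26, F = 0, G = u^2.
Coefficients of the second fundamental form: L = 0, M = 0, N = 5*sqrt(26)*u^2/(26*Abs(u)).
Assemble K = (LN − M²)/(EG − F²) = 0. At (u, v) = (6, -3*pi/4): K = 0.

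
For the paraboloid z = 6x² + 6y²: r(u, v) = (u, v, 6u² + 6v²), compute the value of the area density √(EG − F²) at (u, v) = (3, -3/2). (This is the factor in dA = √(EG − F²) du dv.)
√(EG − F²)|_{(3, -3/2)} = sqrt(1621)

E = 144*u^2 + 1, F = 144*u*v, G = 144*v^2 + 1, so EG − F² = 144*u^2 + 144*v^2 + 1. Taking the positive square root: √(EG − F²) = sqrt(144*u^2 + 144*v^2 + 1). At (u, v) = (3, -3/2): sqrt(1621).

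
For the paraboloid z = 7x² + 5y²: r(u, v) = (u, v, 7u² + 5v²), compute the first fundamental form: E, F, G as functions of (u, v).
E = 196*u^2 + 1;  F = 140*u*v;  G = 100*v^2 + 1

Compute partials: r_u = (1, 0, 14*u), r_v = (0, 1, 10*v). Then
  E = r_u · r_u = 196*u^2 + 1,
  F = r_u · r_v = 140*u*v,
  G = r_v · r_v = 100*v^2 + 1.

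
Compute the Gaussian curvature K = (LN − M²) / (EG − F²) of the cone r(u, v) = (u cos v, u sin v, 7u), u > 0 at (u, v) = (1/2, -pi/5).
K = 0

Coefficients of the first fundamental form: E = 50, F = 0, G = u^2.
Coefficients of the second fundamental form: L = 0, M = 0, N = 7*sqrt(2)*u^2/(10*Abs(u)).
Assemble K = (LN − M²)/(EG − F²) = 0. At (u, v) = (1/2, -pi/5): K = 0.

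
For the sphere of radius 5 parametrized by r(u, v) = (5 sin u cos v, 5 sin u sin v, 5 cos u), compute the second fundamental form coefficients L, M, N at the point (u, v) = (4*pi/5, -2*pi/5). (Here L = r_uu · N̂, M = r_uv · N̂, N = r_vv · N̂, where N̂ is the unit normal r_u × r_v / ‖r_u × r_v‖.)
L = -5;  M = 0;  N = -25/8 + 5*sqrt(5)/8

Compute the unit normal N̂(u, v) = (sin(u)^2*cos(v)/Abs(sin(u)), sin(u)^2*sin(v)/Abs(sin(u)), sin(2*u)/(2*Abs(sin(u)))), and the second partials r_uu, r_uv, r_vv. Take dot products:
  L(u, v) = r_uu · N̂ = -5*sin(u)/Abs(sin(u)),
  M(u, v) = r_uv · N̂ = 0,
  N(u, v) = r_vv · N̂ = -5*sin(u)^3/Abs(sin(u)).
Evaluating at (u, v) = (4*pi/5, -2*pi/5):
  L = -5, M = 0, N = -25/8 + 5*sqrt(5)/8.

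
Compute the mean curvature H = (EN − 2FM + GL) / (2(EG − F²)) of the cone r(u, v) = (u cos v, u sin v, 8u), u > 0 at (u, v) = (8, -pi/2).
H = sqrt(65)/130

With E = 65, F = 0, G = u^2, L = 0, M = 0, N = 8*sqrt(65)*u^2/(65*Abs(u)), assemble
  H = (EN − 2FM + GL) / (2(EG − F²)) = 4*sqrt(65)/(65*Abs(u)).
At (u, v) = (8, -pi/2): H = sqrt(65)/130.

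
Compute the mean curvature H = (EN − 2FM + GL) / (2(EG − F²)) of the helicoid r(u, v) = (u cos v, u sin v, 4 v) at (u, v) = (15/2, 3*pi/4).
H = 0

With E = 1, F = 0, G = u^2 + 16, L = 0, M = -4/sqrt(u^2 + 16), N = 0, assemble
  H = (EN − 2FM + GL) / (2(EG − F²)) = 0.
At (u, v) = (15/2, 3*pi/4): H = 0.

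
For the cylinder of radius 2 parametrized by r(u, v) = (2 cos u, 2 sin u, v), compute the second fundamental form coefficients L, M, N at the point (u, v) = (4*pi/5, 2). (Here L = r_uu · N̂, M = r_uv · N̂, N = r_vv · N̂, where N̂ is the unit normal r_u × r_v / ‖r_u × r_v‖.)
L = -2;  M = 0;  N = 0

Compute the unit normal N̂(u, v) = (cos(u), sin(u), 0), and the second partials r_uu, r_uv, r_vv. Take dot products:
  L(u, v) = r_uu · N̂ = -2,
  M(u, v) = r_uv · N̂ = 0,
  N(u, v) = r_vv · N̂ = 0.
Evaluating at (u, v) = (4*pi/5, 2):
  L = -2, M = 0, N = 0.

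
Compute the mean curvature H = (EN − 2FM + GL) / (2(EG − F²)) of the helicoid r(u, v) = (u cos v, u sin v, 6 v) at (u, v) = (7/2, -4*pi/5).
H = 0

With E = 1, F = 0, G = u^2 + 36, L = 0, M = -6/sqrt(u^2 + 36), N = 0, assemble
  H = (EN − 2FM + GL) / (2(EG − F²)) = 0.
At (u, v) = (7/2, -4*pi/5): H = 0.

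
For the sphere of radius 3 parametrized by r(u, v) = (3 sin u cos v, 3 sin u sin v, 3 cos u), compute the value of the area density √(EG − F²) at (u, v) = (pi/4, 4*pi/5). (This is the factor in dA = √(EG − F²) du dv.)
√(EG − F²)|_{(pi/4, 4*pi/5)} = 9*sqrt(2)/2

E = 9, F = 0, G = 9*sin(u)^2, so EG − F² = 81*sin(u)^2. Taking the positive square root: √(EG − F²) = 9*Abs(sin(u)). At (u, v) = (pi/4, 4*pi/5): 9*sqrt(2)/2.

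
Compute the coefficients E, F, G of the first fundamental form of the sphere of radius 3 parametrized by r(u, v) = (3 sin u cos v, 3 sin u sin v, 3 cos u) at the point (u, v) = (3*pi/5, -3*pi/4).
E = 9;  F = 0;  G = 9*sqrt(5)/8 + 45/8

Partials: r_u = (3*cos(u)*cos(v), 3*sin(v)*cos(u), -3*sin(u)), r_v = (-3*sin(u)*sin(v), 3*sin(u)*cos(v), 0). As functions of (u, v):
  E = r_u · r_u = 9,
  F = r_u · r_v = 0,
  G = r_v · r_v = 9*sin(u)^2.
Evaluating at (u, v) = (3*pi/5, -3*pi/4): E = 9, F = 0, G = 9*sqrt(5)/8 + 45/8.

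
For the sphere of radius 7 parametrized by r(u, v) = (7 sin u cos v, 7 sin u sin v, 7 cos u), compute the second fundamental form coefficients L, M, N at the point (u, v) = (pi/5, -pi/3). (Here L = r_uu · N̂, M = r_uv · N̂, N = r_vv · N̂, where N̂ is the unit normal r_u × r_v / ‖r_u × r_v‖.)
L = -7;  M = 0;  N = -35/8 + 7*sqrt(5)/8

Compute the unit normal N̂(u, v) = (sin(u)^2*cos(v)/Abs(sin(u)), sin(u)^2*sin(v)/Abs(sin(u)), sin(2*u)/(2*Abs(sin(u)))), and the second partials r_uu, r_uv, r_vv. Take dot products:
  L(u, v) = r_uu · N̂ = -7*sin(u)/Abs(sin(u)),
  M(u, v) = r_uv · N̂ = 0,
  N(u, v) = r_vv · N̂ = -7*sin(u)^3/Abs(sin(u)).
Evaluating at (u, v) = (pi/5, -pi/3):
  L = -7, M = 0, N = -35/8 + 7*sqrt(5)/8.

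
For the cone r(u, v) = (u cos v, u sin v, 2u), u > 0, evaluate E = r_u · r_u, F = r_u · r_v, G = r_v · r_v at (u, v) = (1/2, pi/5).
E = 5;  F = 0;  G = 1/4

Partials: r_u = (cos(v), sin(v), 2), r_v = (-u*sin(v), u*cos(v), 0). As functions of (u, v):
  E = r_u · r_u = 5,
  F = r_u · r_v = 0,
  G = r_v · r_v = u^2.
Evaluating at (u, v) = (1/2, pi/5): E = 5, F = 0, G = 1/4.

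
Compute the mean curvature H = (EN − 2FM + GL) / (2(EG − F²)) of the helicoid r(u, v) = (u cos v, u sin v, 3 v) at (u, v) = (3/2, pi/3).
H = 0

With E = 1, F = 0, G = u^2 + 9, L = 0, M = -3/sqrt(u^2 + 9), N = 0, assemble
  H = (EN − 2FM + GL) / (2(EG − F²)) = 0.
At (u, v) = (3/2, pi/3): H = 0.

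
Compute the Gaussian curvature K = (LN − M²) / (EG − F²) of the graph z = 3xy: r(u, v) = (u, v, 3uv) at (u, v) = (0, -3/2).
K = -144/7225

Coefficients of the first fundamental form: E = 9*v^2 + 1, F = 9*u*v, G = 9*u^2 + 1.
Coefficients of the second fundamental form: L = 0, M = 3/sqrt(9*u^2 + 9*v^2 + 1), N = 0.
Assemble K = (LN − M²)/(EG − F²) = -9/(81*u^4 + 162*u^2*v^2 + 18*u^2 + 81*v^4 + 18*v^2 + 1). At (u, v) = (0, -3/2): K = -144/7225.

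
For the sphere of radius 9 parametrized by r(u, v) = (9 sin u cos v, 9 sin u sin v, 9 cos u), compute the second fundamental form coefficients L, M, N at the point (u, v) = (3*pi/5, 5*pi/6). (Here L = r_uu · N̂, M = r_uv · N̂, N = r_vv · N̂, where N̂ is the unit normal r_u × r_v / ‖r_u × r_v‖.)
L = -9;  M = 0;  N = -45/8 - 9*sqrt(5)/8

Compute the unit normal N̂(u, v) = (sin(u)^2*cos(v)/Abs(sin(u)), sin(u)^2*sin(v)/Abs(sin(u)), sin(2*u)/(2*Abs(sin(u)))), and the second partials r_uu, r_uv, r_vv. Take dot products:
  L(u, v) = r_uu · N̂ = -9*sin(u)/Abs(sin(u)),
  M(u, v) = r_uv · N̂ = 0,
  N(u, v) = r_vv · N̂ = -9*sin(u)^3/Abs(sin(u)).
Evaluating at (u, v) = (3*pi/5, 5*pi/6):
  L = -9, M = 0, N = -45/8 - 9*sqrt(5)/8.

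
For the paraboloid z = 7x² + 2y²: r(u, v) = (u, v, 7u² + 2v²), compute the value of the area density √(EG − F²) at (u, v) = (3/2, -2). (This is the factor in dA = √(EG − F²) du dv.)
√(EG − F²)|_{(3/2, -2)} = sqrt(506)

E = 196*u^2 + 1, F = 56*u*v, G = 16*v^2 + 1, so EG − F² = 196*u^2 + 16*v^2 + 1. Taking the positive square root: √(EG − F²) = sqrt(196*u^2 + 16*v^2 + 1). At (u, v) = (3/2, -2): sqrt(506).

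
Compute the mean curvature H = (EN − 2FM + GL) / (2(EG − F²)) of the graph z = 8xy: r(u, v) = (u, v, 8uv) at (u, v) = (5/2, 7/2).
H = -896*sqrt(1185)/280845

With E = 64*v^2 + 1, F = 64*u*v, G = 64*u^2 + 1, L = 0, M = 8/sqrt(64*u^2 + 64*v^2 + 1), N = 0, assemble
  H = (EN − 2FM + GL) / (2(EG − F²)) = -512*u*v/(64*u^2 + 64*v^2 + 1)^(3/2).
At (u, v) = (5/2, 7/2): H = -896*sqrt(1185)/280845.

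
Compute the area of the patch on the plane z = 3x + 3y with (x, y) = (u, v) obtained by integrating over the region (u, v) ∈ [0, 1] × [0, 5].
Area = 5*sqrt(19)

Area = ∫∫ √(EG − F²) du dv with √(EG − F²) = sqrt(19). Integrating over [0, 1] × [0, 5] gives 5*sqrt(19).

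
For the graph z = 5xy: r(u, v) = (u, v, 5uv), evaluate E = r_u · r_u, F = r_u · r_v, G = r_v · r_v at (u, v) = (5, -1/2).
E = 29/4;  F = -125/2;  G = 626

Partials: r_u = (1, 0, 5*v), r_v = (0, 1, 5*u). As functions of (u, v):
  E = r_u · r_u = 25*v^2 + 1,
  F = r_u · r_v = 25*u*v,
  G = r_v · r_v = 25*u^2 + 1.
Evaluating at (u, v) = (5, -1/2): E = 29/4, F = -125/2, G = 626.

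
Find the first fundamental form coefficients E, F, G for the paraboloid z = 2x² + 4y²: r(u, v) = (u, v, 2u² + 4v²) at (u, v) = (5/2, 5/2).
E = 101;  F = 200;  G = 401

Partials: r_u = (1, 0, 4*u), r_v = (0, 1, 8*v). As functions of (u, v):
  E = r_u · r_u = 16*u^2 + 1,
  F = r_u · r_v = 32*u*v,
  G = r_v · r_v = 64*v^2 + 1.
Evaluating at (u, v) = (5/2, 5/2): E = 101, F = 200, G = 401.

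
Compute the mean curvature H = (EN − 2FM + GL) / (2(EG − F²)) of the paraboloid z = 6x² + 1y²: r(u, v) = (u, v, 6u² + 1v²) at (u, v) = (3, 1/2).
H = 119*sqrt(1298)/153164

With E = 144*u^2 + 1, F = 24*u*v, G = 4*v^2 + 1, L = 12/sqrt(144*u^2 + 4*v^2 + 1), M = 0, N = 2/sqrt(144*u^2 + 4*v^2 + 1), assemble
  H = (EN − 2FM + GL) / (2(EG − F²)) = (144*u^2 + 24*v^2 + 7)/(144*u^2 + 4*v^2 + 1)^(3/2).
At (u, v) = (3, 1/2): H = 119*sqrt(1298)/153164.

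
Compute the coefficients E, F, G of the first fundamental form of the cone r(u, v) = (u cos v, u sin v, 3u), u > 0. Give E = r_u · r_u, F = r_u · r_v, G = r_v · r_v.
E = 10;  F = 0;  G = u^2

Compute partials: r_u = (cos(v), sin(v), 3), r_v = (-u*sin(v), u*cos(v), 0). Then
  E = r_u · r_u = 10,
  F = r_u · r_v = 0,
  G = r_v · r_v = u^2.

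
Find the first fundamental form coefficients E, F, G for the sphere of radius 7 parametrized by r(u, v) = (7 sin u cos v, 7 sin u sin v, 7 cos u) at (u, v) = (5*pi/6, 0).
E = 49;  F = 0;  G = 49/4

Partials: r_u = (7*cos(u)*cos(v), 7*sin(v)*cos(u), -7*sin(u)), r_v = (-7*sin(u)*sin(v), 7*sin(u)*cos(v), 0). As functions of (u, v):
  E = r_u · r_u = 49,
  F = r_u · r_v = 0,
  G = r_v · r_v = 49*sin(u)^2.
Evaluating at (u, v) = (5*pi/6, 0): E = 49, F = 0, G = 49/4.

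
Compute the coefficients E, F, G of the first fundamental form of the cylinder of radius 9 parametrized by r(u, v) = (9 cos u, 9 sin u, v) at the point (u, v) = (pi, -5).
E = 81;  F = 0;  G = 1

Partials: r_u = (-9*sin(u), 9*cos(u), 0), r_v = (0, 0, 1). As functions of (u, v):
  E = r_u · r_u = 81,
  F = r_u · r_v = 0,
  G = r_v · r_v = 1.
Evaluating at (u, v) = (pi, -5): E = 81, F = 0, G = 1.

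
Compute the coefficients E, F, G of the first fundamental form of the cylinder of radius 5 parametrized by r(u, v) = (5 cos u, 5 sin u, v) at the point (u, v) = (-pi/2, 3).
E = 25;  F = 0;  G = 1

Partials: r_u = (-5*sin(u), 5*cos(u), 0), r_v = (0, 0, 1). As functions of (u, v):
  E = r_u · r_u = 25,
  F = r_u · r_v = 0,
  G = r_v · r_v = 1.
Evaluating at (u, v) = (-pi/2, 3): E = 25, F = 0, G = 1.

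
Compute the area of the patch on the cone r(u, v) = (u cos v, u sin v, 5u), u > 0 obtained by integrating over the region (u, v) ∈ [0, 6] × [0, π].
Area = 18*sqrt(26)*pi

Area = ∫∫ √(EG − F²) du dv with √(EG − F²) = sqrt(26)*Abs(u). Integrating over [0, 6] × [0, π] gives 18*sqrt(26)*pi.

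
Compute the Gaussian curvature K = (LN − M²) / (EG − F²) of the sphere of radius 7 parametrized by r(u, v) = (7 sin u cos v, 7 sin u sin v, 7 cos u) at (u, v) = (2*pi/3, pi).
K = 1/49

Coefficients of the first fundamental form: E = 49, F = 0, G = 49*sin(u)^2.
Coefficients of the second fundamental form: L = -7*sin(u)/Abs(sin(u)), M = 0, N = -7*sin(u)^3/Abs(sin(u)).
Assemble K = (LN − M²)/(EG − F²) = 1/49. At (u, v) = (2*pi/3, pi): K = 1/49.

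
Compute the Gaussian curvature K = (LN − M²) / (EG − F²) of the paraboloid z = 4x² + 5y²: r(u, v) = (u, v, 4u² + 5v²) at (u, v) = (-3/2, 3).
K = 16/218405

Coefficients of the first fundamental form: E = 64*u^2 + 1, F = 80*u*v, G = 100*v^2 + 1.
Coefficients of the second fundamental form: L = 8/sqrt(64*u^2 + 100*v^2 + 1), M = 0, N = 10/sqrt(64*u^2 + 100*v^2 + 1).
Assemble K = (LN − M²)/(EG − F²) = 80/(4096*u^4 + 12800*u^2*v^2 + 128*u^2 + 10000*v^4 + 200*v^2 + 1). At (u, v) = (-3/2, 3): K = 16/218405.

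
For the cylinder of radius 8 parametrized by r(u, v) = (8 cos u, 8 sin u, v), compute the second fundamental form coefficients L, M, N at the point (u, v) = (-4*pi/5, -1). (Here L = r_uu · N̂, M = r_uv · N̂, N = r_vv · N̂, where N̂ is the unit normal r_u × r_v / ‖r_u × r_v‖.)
L = -8;  M = 0;  N = 0

Compute the unit normal N̂(u, v) = (cos(u), sin(u), 0), and the second partials r_uu, r_uv, r_vv. Take dot products:
  L(u, v) = r_uu · N̂ = -8,
  M(u, v) = r_uv · N̂ = 0,
  N(u, v) = r_vv · N̂ = 0.
Evaluating at (u, v) = (-4*pi/5, -1):
  L = -8, M = 0, N = 0.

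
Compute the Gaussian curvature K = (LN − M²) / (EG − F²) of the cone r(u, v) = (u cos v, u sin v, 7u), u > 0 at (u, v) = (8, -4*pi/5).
K = 0

Coefficients of the first fundamental form: E = 50, F = 0, G = u^2.
Coefficients of the second fundamental form: L = 0, M = 0, N = 7*sqrt(2)*u^2/(10*Abs(u)).
Assemble K = (LN − M²)/(EG − F²) = 0. At (u, v) = (8, -4*pi/5): K = 0.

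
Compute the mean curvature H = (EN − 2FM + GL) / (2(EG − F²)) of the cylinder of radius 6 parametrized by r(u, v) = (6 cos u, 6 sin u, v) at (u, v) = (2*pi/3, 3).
H = -1/12

With E = 36, F = 0, G = 1, L = -6, M = 0, N = 0, assemble
  H = (EN − 2FM + GL) / (2(EG − F²)) = -1/12.
At (u, v) = (2*pi/3, 3): H = -1/12.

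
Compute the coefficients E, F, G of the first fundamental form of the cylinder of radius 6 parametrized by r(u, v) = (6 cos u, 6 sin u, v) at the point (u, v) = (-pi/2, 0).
E = 36;  F = 0;  G = 1

Partials: r_u = (-6*sin(u), 6*cos(u), 0), r_v = (0, 0, 1). As functions of (u, v):
  E = r_u · r_u = 36,
  F = r_u · r_v = 0,
  G = r_v · r_v = 1.
Evaluating at (u, v) = (-pi/2, 0): E = 36, F = 0, G = 1.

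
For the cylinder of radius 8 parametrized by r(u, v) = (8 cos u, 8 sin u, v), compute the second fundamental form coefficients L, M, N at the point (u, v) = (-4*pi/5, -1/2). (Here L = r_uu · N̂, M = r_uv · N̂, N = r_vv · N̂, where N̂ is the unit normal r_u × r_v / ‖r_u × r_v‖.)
L = -8;  M = 0;  N = 0

Compute the unit normal N̂(u, v) = (cos(u), sin(u), 0), and the second partials r_uu, r_uv, r_vv. Take dot products:
  L(u, v) = r_uu · N̂ = -8,
  M(u, v) = r_uv · N̂ = 0,
  N(u, v) = r_vv · N̂ = 0.
Evaluating at (u, v) = (-4*pi/5, -1/2):
  L = -8, M = 0, N = 0.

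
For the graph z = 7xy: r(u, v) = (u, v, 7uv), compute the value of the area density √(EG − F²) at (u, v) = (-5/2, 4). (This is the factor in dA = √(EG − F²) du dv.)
√(EG − F²)|_{(-5/2, 4)} = 3*sqrt(485)/2

E = 49*v^2 + 1, F = 49*u*v, G = 49*u^2 + 1, so EG − F² = 49*u^2 + 49*v^2 + 1. Taking the positive square root: √(EG − F²) = sqrt(49*u^2 + 49*v^2 + 1). At (u, v) = (-5/2, 4): 3*sqrt(485)/2.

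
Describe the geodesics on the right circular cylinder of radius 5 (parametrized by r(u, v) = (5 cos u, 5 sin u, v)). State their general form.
The cylinder is flat (K = 0) and locally isometric to the plane via the development (u, v) ↦ (5 u, v). Geodesics are the pre-images of straight lines: circles (v constant), vertical lines (u constant), and helices (v = c · u + d) for constants c, d.

A right cylinder has E = 5², F = 0, G = 1, so EG − F² = 5², and L = −5, M = N = 0, giving K = (LN − M²)/(EG − F²) = 0 everywhere. A flat surface is locally isometric to the Euclidean plane via the map (u, v) ↦ (5 u, v). Straight lines in the (x̃, ỹ) plane pull back to: (a) horizontal circles (v = const), (b) vertical generators (u = const), and (c) helices (5 u tan θ = v, i.e. v = c · u + d).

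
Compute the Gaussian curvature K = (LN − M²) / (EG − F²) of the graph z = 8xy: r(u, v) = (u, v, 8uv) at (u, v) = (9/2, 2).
K = -64/2411809

Coefficients of the first fundamental form: E = 64*v^2 + 1, F = 64*u*v, G = 64*u^2 + 1.
Coefficients of the second fundamental form: L = 0, M = 8/sqrt(64*u^2 + 64*v^2 + 1), N = 0.
Assemble K = (LN − M²)/(EG − F²) = -64/(4096*u^4 + 8192*u^2*v^2 + 128*u^2 + 4096*v^4 + 128*v^2 + 1). At (u, v) = (9/2, 2): K = -64/2411809.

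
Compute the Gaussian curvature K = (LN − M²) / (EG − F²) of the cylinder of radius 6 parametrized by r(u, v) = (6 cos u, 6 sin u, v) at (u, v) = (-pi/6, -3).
K = 0

Coefficients of the first fundamental form: E = 36, F = 0, G = 1.
Coefficients of the second fundamental form: L = -6, M = 0, N = 0.
Assemble K = (LN − M²)/(EG − F²) = 0. At (u, v) = (-pi/6, -3): K = 0.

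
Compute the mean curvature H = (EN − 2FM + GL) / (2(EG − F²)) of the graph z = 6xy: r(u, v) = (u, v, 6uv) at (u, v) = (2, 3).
H = -1296*sqrt(469)/219961

With E = 36*v^2 + 1, F = 36*u*v, G = 36*u^2 + 1, L = 0, M = 6/sqrt(36*u^2 + 36*v^2 + 1), N = 0, assemble
  H = (EN − 2FM + GL) / (2(EG − F²)) = -216*u*v/(36*u^2 + 36*v^2 + 1)^(3/2).
At (u, v) = (2, 3): H = -1296*sqrt(469)/219961.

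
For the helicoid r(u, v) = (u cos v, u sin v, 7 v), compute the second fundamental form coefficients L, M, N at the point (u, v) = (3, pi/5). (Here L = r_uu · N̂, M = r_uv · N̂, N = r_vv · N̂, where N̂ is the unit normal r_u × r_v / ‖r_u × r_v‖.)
L = 0;  M = -7*sqrt(58)/58;  N = 0

Compute the unit normal N̂(u, v) = (7*sin(v)/sqrt(u^2 + 49), -7*cos(v)/sqrt(u^2 + 49), u/sqrt(u^2 + 49)), and the second partials r_uu, r_uv, r_vv. Take dot products:
  L(u, v) = r_uu · N̂ = 0,
  M(u, v) = r_uv · N̂ = -7/sqrt(u^2 + 49),
  N(u, v) = r_vv · N̂ = 0.
Evaluating at (u, v) = (3, pi/5):
  L = 0, M = -7*sqrt(58)/58, N = 0.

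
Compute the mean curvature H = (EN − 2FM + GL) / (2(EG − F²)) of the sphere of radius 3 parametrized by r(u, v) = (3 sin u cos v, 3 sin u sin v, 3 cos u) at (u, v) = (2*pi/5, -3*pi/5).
H = -1/3

With E = 9, F = 0, G = 9*sin(u)^2, L = -3*sin(u)/Abs(sin(u)), M = 0, N = -3*sin(u)^3/Abs(sin(u)), assemble
  H = (EN − 2FM + GL) / (2(EG − F²)) = -sin(u)/(3*Abs(sin(u))).
At (u, v) = (2*pi/5, -3*pi/5): H = -1/3.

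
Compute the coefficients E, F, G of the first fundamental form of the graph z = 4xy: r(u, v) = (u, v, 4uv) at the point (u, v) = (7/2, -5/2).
E = 101;  F = -140;  G = 197

Partials: r_u = (1, 0, 4*v), r_v = (0, 1, 4*u). As functions of (u, v):
  E = r_u · r_u = 16*v^2 + 1,
  F = r_u · r_v = 16*u*v,
  G = r_v · r_v = 16*u^2 + 1.
Evaluating at (u, v) = (7/2, -5/2): E = 101, F = -140, G = 197.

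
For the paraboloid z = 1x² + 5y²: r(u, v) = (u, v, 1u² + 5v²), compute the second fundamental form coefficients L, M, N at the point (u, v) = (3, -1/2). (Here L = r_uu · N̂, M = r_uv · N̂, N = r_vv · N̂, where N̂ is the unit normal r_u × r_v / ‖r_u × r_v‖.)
L = sqrt(62)/31;  M = 0;  N = 5*sqrt(62)/31

Compute the unit normal N̂(u, v) = (-2*u/sqrt(4*u^2 + 100*v^2 + 1), -10*v/sqrt(4*u^2 + 100*v^2 + 1), 1/sqrt(4*u^2 + 100*v^2 + 1)), and the second partials r_uu, r_uv, r_vv. Take dot products:
  L(u, v) = r_uu · N̂ = 2/sqrt(4*u^2 + 100*v^2 + 1),
  M(u, v) = r_uv · N̂ = 0,
  N(u, v) = r_vv · N̂ = 10/sqrt(4*u^2 + 100*v^2 + 1).
Evaluating at (u, v) = (3, -1/2):
  L = sqrt(62)/31, M = 0, N = 5*sqrt(62)/31.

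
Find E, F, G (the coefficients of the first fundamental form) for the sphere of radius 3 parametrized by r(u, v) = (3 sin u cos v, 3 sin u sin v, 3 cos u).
E = 9;  F = 0;  G = 9*sin(u)^2

Compute partials: r_u = (3*cos(u)*cos(v), 3*sin(v)*cos(u), -3*sin(u)), r_v = (-3*sin(u)*sin(v), 3*sin(u)*cos(v), 0). Then
  E = r_u · r_u = 9,
  F = r_u · r_v = 0,
  G = r_v · r_v = 9*sin(u)^2.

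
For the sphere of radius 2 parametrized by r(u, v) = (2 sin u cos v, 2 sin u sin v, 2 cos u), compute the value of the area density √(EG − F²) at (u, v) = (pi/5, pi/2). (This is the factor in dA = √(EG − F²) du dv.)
√(EG − F²)|_{(pi/5, pi/2)} = sqrt(10 - 2*sqrt(5))

E = 4, F = 0, G = 4*sin(u)^2, so EG − F² = 16*sin(u)^2. Taking the positive square root: √(EG − F²) = 4*Abs(sin(u)). At (u, v) = (pi/5, pi/2): sqrt(10 - 2*sqrt(5)).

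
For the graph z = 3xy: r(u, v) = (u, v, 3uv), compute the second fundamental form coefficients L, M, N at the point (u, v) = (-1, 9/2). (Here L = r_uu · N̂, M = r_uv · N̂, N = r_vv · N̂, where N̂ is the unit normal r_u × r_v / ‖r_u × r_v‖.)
L = 0;  M = 6*sqrt(769)/769;  N = 0

Compute the unit normal N̂(u, v) = (-3*v/sqrt(9*u^2 + 9*v^2 + 1), -3*u/sqrt(9*u^2 + 9*v^2 + 1), 1/sqrt(9*u^2 + 9*v^2 + 1)), and the second partials r_uu, r_uv, r_vv. Take dot products:
  L(u, v) = r_uu · N̂ = 0,
  M(u, v) = r_uv · N̂ = 3/sqrt(9*u^2 + 9*v^2 + 1),
  N(u, v) = r_vv · N̂ = 0.
Evaluating at (u, v) = (-1, 9/2):
  L = 0, M = 6*sqrt(769)/769, N = 0.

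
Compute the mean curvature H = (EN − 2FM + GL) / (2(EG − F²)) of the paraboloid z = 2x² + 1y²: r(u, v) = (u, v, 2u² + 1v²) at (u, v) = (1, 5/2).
H = 23*sqrt(42)/588

With E = 16*u^2 + 1, F = 8*u*v, G = 4*v^2 + 1, L = 4/sqrt(16*u^2 + 4*v^2 + 1), M = 0, N = 2/sqrt(16*u^2 + 4*v^2 + 1), assemble
  H = (EN − 2FM + GL) / (2(EG − F²)) = (16*u^2 + 8*v^2 + 3)/(16*u^2 + 4*v^2 + 1)^(3/2).
At (u, v) = (1, 5/2): H = 23*sqrt(42)/588.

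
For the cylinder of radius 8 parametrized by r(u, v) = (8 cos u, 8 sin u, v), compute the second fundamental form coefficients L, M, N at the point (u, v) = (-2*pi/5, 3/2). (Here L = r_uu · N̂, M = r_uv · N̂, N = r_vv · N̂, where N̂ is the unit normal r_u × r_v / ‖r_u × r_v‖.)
L = -8;  M = 0;  N = 0

Compute the unit normal N̂(u, v) = (cos(u), sin(u), 0), and the second partials r_uu, r_uv, r_vv. Take dot products:
  L(u, v) = r_uu · N̂ = -8,
  M(u, v) = r_uv · N̂ = 0,
  N(u, v) = r_vv · N̂ = 0.
Evaluating at (u, v) = (-2*pi/5, 3/2):
  L = -8, M = 0, N = 0.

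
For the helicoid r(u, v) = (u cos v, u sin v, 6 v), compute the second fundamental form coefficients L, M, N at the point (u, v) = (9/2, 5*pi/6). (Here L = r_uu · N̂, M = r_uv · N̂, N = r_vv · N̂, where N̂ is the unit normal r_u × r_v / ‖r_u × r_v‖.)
L = 0;  M = -4/5;  N = 0

Compute the unit normal N̂(u, v) = (6*sin(v)/sqrt(u^2 + 36), -6*cos(v)/sqrt(u^2 + 36), u/sqrt(u^2 + 36)), and the second partials r_uu, r_uv, r_vv. Take dot products:
  L(u, v) = r_uu · N̂ = 0,
  M(u, v) = r_uv · N̂ = -6/sqrt(u^2 + 36),
  N(u, v) = r_vv · N̂ = 0.
Evaluating at (u, v) = (9/2, 5*pi/6):
  L = 0, M = -4/5, N = 0.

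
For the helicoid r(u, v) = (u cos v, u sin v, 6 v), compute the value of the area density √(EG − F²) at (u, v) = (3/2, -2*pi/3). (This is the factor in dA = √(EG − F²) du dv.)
√(EG − F²)|_{(3/2, -2*pi/3)} = 3*sqrt(17)/2

E = 1, F = 0, G = u^2 + 36, so EG − F² = u^2 + 36. Taking the positive square root: √(EG − F²) = sqrt(u^2 + 36). At (u, v) = (3/2, -2*pi/3): 3*sqrt(17)/2.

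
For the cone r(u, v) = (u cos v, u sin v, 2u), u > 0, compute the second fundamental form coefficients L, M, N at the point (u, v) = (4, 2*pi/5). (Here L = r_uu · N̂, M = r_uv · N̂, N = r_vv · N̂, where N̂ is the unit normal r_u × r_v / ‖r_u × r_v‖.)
L = 0;  M = 0;  N = 8*sqrt(5)/5

Compute the unit normal N̂(u, v) = (-2*sqrt(5)*u*cos(v)/(5*Abs(u)), -2*sqrt(5)*u*sin(v)/(5*Abs(u)), sqrt(5)*u/(5*Abs(u))), and the second partials r_uu, r_uv, r_vv. Take dot products:
  L(u, v) = r_uu · N̂ = 0,
  M(u, v) = r_uv · N̂ = 0,
  N(u, v) = r_vv · N̂ = 2*sqrt(5)*u^2/(5*Abs(u)).
Evaluating at (u, v) = (4, 2*pi/5):
  L = 0, M = 0, N = 8*sqrt(5)/5.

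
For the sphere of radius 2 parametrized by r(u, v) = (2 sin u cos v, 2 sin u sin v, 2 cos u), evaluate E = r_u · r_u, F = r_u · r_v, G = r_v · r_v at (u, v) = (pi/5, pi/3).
E = 4;  F = 0;  G = 5/2 - sqrt(5)/2

Partials: r_u = (2*cos(u)*cos(v), 2*sin(v)*cos(u), -2*sin(u)), r_v = (-2*sin(u)*sin(v), 2*sin(u)*cos(v), 0). As functions of (u, v):
  E = r_u · r_u = 4,
  F = r_u · r_v = 0,
  G = r_v · r_v = 4*sin(u)^2.
Evaluating at (u, v) = (pi/5, pi/3): E = 4, F = 0, G = 5/2 - sqrt(5)/2.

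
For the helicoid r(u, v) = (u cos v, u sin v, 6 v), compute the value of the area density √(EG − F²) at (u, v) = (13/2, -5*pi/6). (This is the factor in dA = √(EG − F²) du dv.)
√(EG − F²)|_{(13/2, -5*pi/6)} = sqrt(313)/2

E = 1, F = 0, G = u^2 + 36, so EG − F² = u^2 + 36. Taking the positive square root: √(EG − F²) = sqrt(u^2 + 36). At (u, v) = (13/2, -5*pi/6): sqrt(313)/2.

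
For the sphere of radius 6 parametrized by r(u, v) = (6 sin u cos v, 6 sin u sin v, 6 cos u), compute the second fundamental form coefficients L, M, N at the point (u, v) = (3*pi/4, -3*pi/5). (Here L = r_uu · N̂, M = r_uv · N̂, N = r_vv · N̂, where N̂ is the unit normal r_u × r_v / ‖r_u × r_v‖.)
L = -6;  M = 0;  N = -3

Compute the unit normal N̂(u, v) = (sin(u)^2*cos(v)/Abs(sin(u)), sin(u)^2*sin(v)/Abs(sin(u)), sin(2*u)/(2*Abs(sin(u)))), and the second partials r_uu, r_uv, r_vv. Take dot products:
  L(u, v) = r_uu · N̂ = -6*sin(u)/Abs(sin(u)),
  M(u, v) = r_uv · N̂ = 0,
  N(u, v) = r_vv · N̂ = -6*sin(u)^3/Abs(sin(u)).
Evaluating at (u, v) = (3*pi/4, -3*pi/5):
  L = -6, M = 0, N = -3.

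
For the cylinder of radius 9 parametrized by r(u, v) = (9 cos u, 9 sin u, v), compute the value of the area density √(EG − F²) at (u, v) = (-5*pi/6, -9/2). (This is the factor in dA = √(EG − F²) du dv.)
√(EG − F²)|_{(-5*pi/6, -9/2)} = 9

E = 81, F = 0, G = 1, so EG − F² = 81. Taking the positive square root: √(EG − F²) = 9. At (u, v) = (-5*pi/6, -9/2): 9.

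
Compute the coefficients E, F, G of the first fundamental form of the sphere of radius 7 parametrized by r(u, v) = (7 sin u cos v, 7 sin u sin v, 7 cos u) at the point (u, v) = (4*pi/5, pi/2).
E = 49;  F = 0;  G = 245/8 - 49*sqrt(5)/8

Partials: r_u = (7*cos(u)*cos(v), 7*sin(v)*cos(u), -7*sin(u)), r_v = (-7*sin(u)*sin(v), 7*sin(u)*cos(v), 0). As functions of (u, v):
  E = r_u · r_u = 49,
  F = r_u · r_v = 0,
  G = r_v · r_v = 49*sin(u)^2.
Evaluating at (u, v) = (4*pi/5, pi/2): E = 49, F = 0, G = 245/8 - 49*sqrt(5)/8.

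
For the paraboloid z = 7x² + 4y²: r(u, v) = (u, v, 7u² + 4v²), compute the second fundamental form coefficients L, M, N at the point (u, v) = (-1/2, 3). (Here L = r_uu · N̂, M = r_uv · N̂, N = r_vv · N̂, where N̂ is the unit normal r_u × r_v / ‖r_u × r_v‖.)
L = 7*sqrt(626)/313;  M = 0;  N = 4*sqrt(626)/313

Compute the unit normal N̂(u, v) = (-14*u/sqrt(196*u^2 + 64*v^2 + 1), -8*v/sqrt(196*u^2 + 64*v^2 + 1), 1/sqrt(196*u^2 + 64*v^2 + 1)), and the second partials r_uu, r_uv, r_vv. Take dot products:
  L(u, v) = r_uu · N̂ = 14/sqrt(196*u^2 + 64*v^2 + 1),
  M(u, v) = r_uv · N̂ = 0,
  N(u, v) = r_vv · N̂ = 8/sqrt(196*u^2 + 64*v^2 + 1).
Evaluating at (u, v) = (-1/2, 3):
  L = 7*sqrt(626)/313, M = 0, N = 4*sqrt(626)/313.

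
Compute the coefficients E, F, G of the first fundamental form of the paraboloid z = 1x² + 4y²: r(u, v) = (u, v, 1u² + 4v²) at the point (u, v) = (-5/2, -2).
E = 26;  F = 80;  G = 257

Partials: r_u = (1, 0, 2*u), r_v = (0, 1, 8*v). As functions of (u, v):
  E = r_u · r_u = 4*u^2 + 1,
  F = r_u · r_v = 16*u*v,
  G = r_v · r_v = 64*v^2 + 1.
Evaluating at (u, v) = (-5/2, -2): E = 26, F = 80, G = 257.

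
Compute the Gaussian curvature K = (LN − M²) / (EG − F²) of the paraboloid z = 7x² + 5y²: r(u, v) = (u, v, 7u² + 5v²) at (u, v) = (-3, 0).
K = 28/623045

Coefficients of the first fundamental form: E = 196*u^2 + 1, F = 140*u*v, G = 100*v^2 + 1.
Coefficients of the second fundamental form: L = 14/sqrt(196*u^2 + 100*v^2 + 1), M = 0, N = 10/sqrt(196*u^2 + 100*v^2 + 1).
Assemble K = (LN − M²)/(EG − F²) = 140/(38416*u^4 + 39200*u^2*v^2 + 392*u^2 + 10000*v^4 + 200*v^2 + 1). At (u, v) = (-3, 0): K = 28/623045.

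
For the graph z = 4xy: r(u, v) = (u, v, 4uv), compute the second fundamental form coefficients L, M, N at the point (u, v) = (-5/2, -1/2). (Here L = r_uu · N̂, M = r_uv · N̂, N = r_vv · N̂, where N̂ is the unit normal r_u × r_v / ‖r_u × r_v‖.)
L = 0;  M = 4*sqrt(105)/105;  N = 0

Compute the unit normal N̂(u, v) = (-4*v/sqrt(16*u^2 + 16*v^2 + 1), -4*u/sqrt(16*u^2 + 16*v^2 + 1), 1/sqrt(16*u^2 + 16*v^2 + 1)), and the second partials r_uu, r_uv, r_vv. Take dot products:
  L(u, v) = r_uu · N̂ = 0,
  M(u, v) = r_uv · N̂ = 4/sqrt(16*u^2 + 16*v^2 + 1),
  N(u, v) = r_vv · N̂ = 0.
Evaluating at (u, v) = (-5/2, -1/2):
  L = 0, M = 4*sqrt(105)/105, N = 0.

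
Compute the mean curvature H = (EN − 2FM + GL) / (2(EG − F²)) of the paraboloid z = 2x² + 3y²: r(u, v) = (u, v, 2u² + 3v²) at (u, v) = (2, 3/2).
H = 359*sqrt(146)/21316

With E = 16*u^2 + 1, F = 24*u*v, G = 36*v^2 + 1, L = 4/sqrt(16*u^2 + 36*v^2 + 1), M = 0, N = 6/sqrt(16*u^2 + 36*v^2 + 1), assemble
  H = (EN − 2FM + GL) / (2(EG − F²)) = (48*u^2 + 72*v^2 + 5)/(16*u^2 + 36*v^2 + 1)^(3/2).
At (u, v) = (2, 3/2): H = 359*sqrt(146)/21316.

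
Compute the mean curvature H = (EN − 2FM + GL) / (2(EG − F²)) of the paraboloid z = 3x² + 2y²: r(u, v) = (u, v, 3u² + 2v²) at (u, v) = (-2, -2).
H = 485*sqrt(209)/43681

With E = 36*u^2 + 1, F = 24*u*v, G = 16*v^2 + 1, L = 6/sqrt(36*u^2 + 16*v^2 + 1), M = 0, N = 4/sqrt(36*u^2 + 16*v^2 + 1), assemble
  H = (EN − 2FM + GL) / (2(EG − F²)) = (72*u^2 + 48*v^2 + 5)/(36*u^2 + 16*v^2 + 1)^(3/2).
At (u, v) = (-2, -2): H = 485*sqrt(209)/43681.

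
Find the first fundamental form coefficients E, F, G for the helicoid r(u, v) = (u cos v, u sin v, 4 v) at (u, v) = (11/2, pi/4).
E = 1;  F = 0;  G = 185/4

Partials: r_u = (cos(v), sin(v), 0), r_v = (-u*sin(v), u*cos(v), 4). As functions of (u, v):
  E = r_u · r_u = 1,
  F = r_u · r_v = 0,
  G = r_v · r_v = u^2 + 16.
Evaluating at (u, v) = (11/2, pi/4): E = 1, F = 0, G = 185/4.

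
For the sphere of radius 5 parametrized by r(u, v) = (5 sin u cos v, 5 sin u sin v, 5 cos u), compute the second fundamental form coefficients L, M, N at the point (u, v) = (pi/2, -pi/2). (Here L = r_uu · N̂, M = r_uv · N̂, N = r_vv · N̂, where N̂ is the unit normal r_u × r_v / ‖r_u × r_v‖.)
L = -5;  M = 0;  N = -5

Compute the unit normal N̂(u, v) = (sin(u)^2*cos(v)/Abs(sin(u)), sin(u)^2*sin(v)/Abs(sin(u)), sin(2*u)/(2*Abs(sin(u)))), and the second partials r_uu, r_uv, r_vv. Take dot products:
  L(u, v) = r_uu · N̂ = -5*sin(u)/Abs(sin(u)),
  M(u, v) = r_uv · N̂ = 0,
  N(u, v) = r_vv · N̂ = -5*sin(u)^3/Abs(sin(u)).
Evaluating at (u, v) = (pi/2, -pi/2):
  L = -5, M = 0, N = -5.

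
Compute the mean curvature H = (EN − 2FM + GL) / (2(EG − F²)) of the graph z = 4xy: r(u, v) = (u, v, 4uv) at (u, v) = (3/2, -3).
H = 288*sqrt(181)/32761

With E = 16*v^2 + 1, F = 16*u*v, G = 16*u^2 + 1, L = 0, M = 4/sqrt(16*u^2 + 16*v^2 + 1), N = 0, assemble
  H = (EN − 2FM + GL) / (2(EG − F²)) = -64*u*v/(16*u^2 + 16*v^2 + 1)^(3/2).
At (u, v) = (3/2, -3): H = 288*sqrt(181)/32761.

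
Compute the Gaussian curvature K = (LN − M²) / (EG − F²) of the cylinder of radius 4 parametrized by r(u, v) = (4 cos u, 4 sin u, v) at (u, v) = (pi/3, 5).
K = 0

Coefficients of the first fundamental form: E = 16, F = 0, G = 1.
Coefficients of the second fundamental form: L = -4, M = 0, N = 0.
Assemble K = (LN − M²)/(EG − F²) = 0. At (u, v) = (pi/3, 5): K = 0.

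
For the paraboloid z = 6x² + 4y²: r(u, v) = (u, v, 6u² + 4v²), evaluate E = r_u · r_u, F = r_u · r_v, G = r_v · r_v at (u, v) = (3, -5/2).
E = 1297;  F = -720;  G = 401

Partials: r_u = (1, 0, 12*u), r_v = (0, 1, 8*v). As functions of (u, v):
  E = r_u · r_u = 144*u^2 + 1,
  F = r_u · r_v = 96*u*v,
  G = r_v · r_v = 64*v^2 + 1.
Evaluating at (u, v) = (3, -5/2): E = 1297, F = -720, G = 401.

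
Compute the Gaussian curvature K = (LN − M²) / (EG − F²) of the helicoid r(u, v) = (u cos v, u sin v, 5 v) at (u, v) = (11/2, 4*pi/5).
K = -400/48841

Coefficients of the first fundamental form: E = 1, F = 0, G = u^2 + 25.
Coefficients of the second fundamental form: L = 0, M = -5/sqrt(u^2 + 25), N = 0.
Assemble K = (LN − M²)/(EG − F²) = -25/(u^2 + 25)^2. At (u, v) = (11/2, 4*pi/5): K = -400/48841.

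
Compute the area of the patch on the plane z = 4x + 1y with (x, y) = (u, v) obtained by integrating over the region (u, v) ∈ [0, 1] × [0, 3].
Area = 9*sqrt(2)

Area = ∫∫ √(EG − F²) du dv with √(EG − F²) = 3*sqrt(2). Integrating over [0, 1] × [0, 3] gives 9*sqrt(2).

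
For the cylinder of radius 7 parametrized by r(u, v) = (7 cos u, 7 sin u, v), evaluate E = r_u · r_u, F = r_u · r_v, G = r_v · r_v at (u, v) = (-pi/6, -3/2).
E = 49;  F = 0;  G = 1

Partials: r_u = (-7*sin(u), 7*cos(u), 0), r_v = (0, 0, 1). As functions of (u, v):
  E = r_u · r_u = 49,
  F = r_u · r_v = 0,
  G = r_v · r_v = 1.
Evaluating at (u, v) = (-pi/6, -3/2): E = 49, F = 0, G = 1.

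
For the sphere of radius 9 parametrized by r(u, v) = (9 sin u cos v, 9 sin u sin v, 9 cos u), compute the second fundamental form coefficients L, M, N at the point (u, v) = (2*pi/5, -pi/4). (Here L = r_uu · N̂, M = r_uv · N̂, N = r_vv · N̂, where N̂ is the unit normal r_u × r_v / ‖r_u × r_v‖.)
L = -9;  M = 0;  N = -45/8 - 9*sqrt(5)/8

Compute the unit normal N̂(u, v) = (sin(u)^2*cos(v)/Abs(sin(u)), sin(u)^2*sin(v)/Abs(sin(u)), sin(2*u)/(2*Abs(sin(u)))), and the second partials r_uu, r_uv, r_vv. Take dot products:
  L(u, v) = r_uu · N̂ = -9*sin(u)/Abs(sin(u)),
  M(u, v) = r_uv · N̂ = 0,
  N(u, v) = r_vv · N̂ = -9*sin(u)^3/Abs(sin(u)).
Evaluating at (u, v) = (2*pi/5, -pi/4):
  L = -9, M = 0, N = -45/8 - 9*sqrt(5)/8.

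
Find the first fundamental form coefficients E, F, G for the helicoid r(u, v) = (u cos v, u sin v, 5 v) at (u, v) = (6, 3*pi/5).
E = 1;  F = 0;  G = 61

Partials: r_u = (cos(v), sin(v), 0), r_v = (-u*sin(v), u*cos(v), 5). As functions of (u, v):
  E = r_u · r_u = 1,
  F = r_u · r_v = 0,
  G = r_v · r_v = u^2 + 25.
Evaluating at (u, v) = (6, 3*pi/5): E = 1, F = 0, G = 61.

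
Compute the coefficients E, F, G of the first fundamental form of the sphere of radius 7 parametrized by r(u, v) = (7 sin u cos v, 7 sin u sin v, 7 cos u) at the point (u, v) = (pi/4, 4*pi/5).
E = 49;  F = 0;  G = 49/2

Partials: r_u = (7*cos(u)*cos(v), 7*sin(v)*cos(u), -7*sin(u)), r_v = (-7*sin(u)*sin(v), 7*sin(u)*cos(v), 0). As functions of (u, v):
  E = r_u · r_u = 49,
  F = r_u · r_v = 0,
  G = r_v · r_v = 49*sin(u)^2.
Evaluating at (u, v) = (pi/4, 4*pi/5): E = 49, F = 0, G = 49/2.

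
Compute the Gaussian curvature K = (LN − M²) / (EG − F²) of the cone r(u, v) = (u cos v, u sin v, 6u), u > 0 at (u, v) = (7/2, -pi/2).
K = 0

Coefficients of the first fundamental form: E = 37, F = 0, G = u^2.
Coefficients of the second fundamental form: L = 0, M = 0, N = 6*sqrt(37)*u^2/(37*Abs(u)).
Assemble K = (LN − M²)/(EG − F²) = 0. At (u, v) = (7/2, -pi/2): K = 0.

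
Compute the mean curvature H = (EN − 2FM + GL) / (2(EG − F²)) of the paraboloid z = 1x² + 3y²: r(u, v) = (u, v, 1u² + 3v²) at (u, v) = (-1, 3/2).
H = 97*sqrt(86)/7396

With E = 4*u^2 + 1, F = 12*u*v, G = 36*v^2 + 1, L = 2/sqrt(4*u^2 + 36*v^2 + 1), M = 0, N = 6/sqrt(4*u^2 + 36*v^2 + 1), assemble
  H = (EN − 2FM + GL) / (2(EG − F²)) = 4*(3*u^2 + 9*v^2 + 1)/(4*u^2 + 36*v^2 + 1)^(3/2).
At (u, v) = (-1, 3/2): H = 97*sqrt(86)/7396.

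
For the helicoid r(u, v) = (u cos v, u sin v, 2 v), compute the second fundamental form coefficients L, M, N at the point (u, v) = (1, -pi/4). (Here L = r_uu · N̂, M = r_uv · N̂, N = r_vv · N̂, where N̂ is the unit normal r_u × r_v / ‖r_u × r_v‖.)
L = 0;  M = -2*sqrt(5)/5;  N = 0

Compute the unit normal N̂(u, v) = (2*sin(v)/sqrt(u^2 + 4), -2*cos(v)/sqrt(u^2 + 4), u/sqrt(u^2 + 4)), and the second partials r_uu, r_uv, r_vv. Take dot products:
  L(u, v) = r_uu · N̂ = 0,
  M(u, v) = r_uv · N̂ = -2/sqrt(u^2 + 4),
  N(u, v) = r_vv · N̂ = 0.
Evaluating at (u, v) = (1, -pi/4):
  L = 0, M = -2*sqrt(5)/5, N = 0.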